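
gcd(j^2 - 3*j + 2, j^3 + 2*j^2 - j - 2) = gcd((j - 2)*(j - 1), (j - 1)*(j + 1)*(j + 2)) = j - 1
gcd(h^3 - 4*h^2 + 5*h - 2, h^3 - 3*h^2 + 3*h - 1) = h^2 - 2*h + 1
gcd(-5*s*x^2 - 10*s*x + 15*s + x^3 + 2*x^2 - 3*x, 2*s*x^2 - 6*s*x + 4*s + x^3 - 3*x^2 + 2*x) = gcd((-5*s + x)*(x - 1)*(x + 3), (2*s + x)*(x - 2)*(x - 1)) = x - 1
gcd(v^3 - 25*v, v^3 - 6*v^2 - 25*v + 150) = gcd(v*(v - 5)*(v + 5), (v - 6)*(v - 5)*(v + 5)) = v^2 - 25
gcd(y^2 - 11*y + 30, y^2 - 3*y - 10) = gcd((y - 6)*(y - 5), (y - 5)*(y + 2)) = y - 5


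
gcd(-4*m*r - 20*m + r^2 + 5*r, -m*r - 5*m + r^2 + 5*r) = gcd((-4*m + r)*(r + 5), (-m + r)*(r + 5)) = r + 5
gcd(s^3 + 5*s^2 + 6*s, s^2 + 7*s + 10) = s + 2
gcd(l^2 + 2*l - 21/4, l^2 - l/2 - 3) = 1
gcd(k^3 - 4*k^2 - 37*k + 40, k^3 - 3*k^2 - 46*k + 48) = k^2 - 9*k + 8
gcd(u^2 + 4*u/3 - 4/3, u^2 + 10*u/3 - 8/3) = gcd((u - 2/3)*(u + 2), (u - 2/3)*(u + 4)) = u - 2/3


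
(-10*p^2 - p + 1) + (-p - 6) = -10*p^2 - 2*p - 5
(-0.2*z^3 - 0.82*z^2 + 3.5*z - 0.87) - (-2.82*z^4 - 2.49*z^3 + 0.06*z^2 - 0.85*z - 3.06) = 2.82*z^4 + 2.29*z^3 - 0.88*z^2 + 4.35*z + 2.19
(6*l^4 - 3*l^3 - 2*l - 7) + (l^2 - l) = 6*l^4 - 3*l^3 + l^2 - 3*l - 7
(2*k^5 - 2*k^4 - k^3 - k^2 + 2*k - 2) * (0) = 0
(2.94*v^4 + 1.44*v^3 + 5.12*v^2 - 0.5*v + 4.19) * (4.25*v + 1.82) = 12.495*v^5 + 11.4708*v^4 + 24.3808*v^3 + 7.1934*v^2 + 16.8975*v + 7.6258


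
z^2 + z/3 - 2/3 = (z - 2/3)*(z + 1)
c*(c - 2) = c^2 - 2*c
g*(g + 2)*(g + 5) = g^3 + 7*g^2 + 10*g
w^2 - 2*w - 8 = (w - 4)*(w + 2)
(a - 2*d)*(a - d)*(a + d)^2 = a^4 - a^3*d - 3*a^2*d^2 + a*d^3 + 2*d^4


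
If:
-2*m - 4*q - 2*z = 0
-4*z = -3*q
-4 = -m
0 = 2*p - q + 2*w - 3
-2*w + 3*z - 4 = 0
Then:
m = 4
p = 97/22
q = -16/11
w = -40/11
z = -12/11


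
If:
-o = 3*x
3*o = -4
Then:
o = -4/3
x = 4/9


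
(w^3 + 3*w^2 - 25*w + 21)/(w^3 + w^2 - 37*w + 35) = (w - 3)/(w - 5)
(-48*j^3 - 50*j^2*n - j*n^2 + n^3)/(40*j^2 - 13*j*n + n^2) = (-6*j^2 - 7*j*n - n^2)/(5*j - n)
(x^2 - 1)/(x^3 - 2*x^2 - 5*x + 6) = (x + 1)/(x^2 - x - 6)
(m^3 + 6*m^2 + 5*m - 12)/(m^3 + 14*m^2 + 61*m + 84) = (m - 1)/(m + 7)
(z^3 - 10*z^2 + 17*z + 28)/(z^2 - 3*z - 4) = z - 7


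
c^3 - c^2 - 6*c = c*(c - 3)*(c + 2)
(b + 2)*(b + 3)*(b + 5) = b^3 + 10*b^2 + 31*b + 30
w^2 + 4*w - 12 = (w - 2)*(w + 6)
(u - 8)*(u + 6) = u^2 - 2*u - 48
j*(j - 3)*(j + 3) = j^3 - 9*j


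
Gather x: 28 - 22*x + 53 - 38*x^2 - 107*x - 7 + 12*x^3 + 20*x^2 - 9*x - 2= 12*x^3 - 18*x^2 - 138*x + 72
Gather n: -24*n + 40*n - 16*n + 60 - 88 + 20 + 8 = 0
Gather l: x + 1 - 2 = x - 1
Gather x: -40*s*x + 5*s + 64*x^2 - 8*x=5*s + 64*x^2 + x*(-40*s - 8)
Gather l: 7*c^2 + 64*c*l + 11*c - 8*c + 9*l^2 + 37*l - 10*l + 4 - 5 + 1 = 7*c^2 + 3*c + 9*l^2 + l*(64*c + 27)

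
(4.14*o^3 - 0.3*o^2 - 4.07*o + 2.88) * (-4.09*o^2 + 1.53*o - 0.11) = -16.9326*o^5 + 7.5612*o^4 + 15.7319*o^3 - 17.9733*o^2 + 4.8541*o - 0.3168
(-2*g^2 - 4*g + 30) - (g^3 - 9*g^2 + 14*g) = -g^3 + 7*g^2 - 18*g + 30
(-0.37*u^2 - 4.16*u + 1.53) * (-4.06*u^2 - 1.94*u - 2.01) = 1.5022*u^4 + 17.6074*u^3 + 2.6023*u^2 + 5.3934*u - 3.0753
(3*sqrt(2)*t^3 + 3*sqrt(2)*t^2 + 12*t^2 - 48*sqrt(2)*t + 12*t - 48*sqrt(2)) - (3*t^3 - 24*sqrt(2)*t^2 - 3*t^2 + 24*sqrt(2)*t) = -3*t^3 + 3*sqrt(2)*t^3 + 15*t^2 + 27*sqrt(2)*t^2 - 72*sqrt(2)*t + 12*t - 48*sqrt(2)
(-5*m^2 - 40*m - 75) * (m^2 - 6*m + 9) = -5*m^4 - 10*m^3 + 120*m^2 + 90*m - 675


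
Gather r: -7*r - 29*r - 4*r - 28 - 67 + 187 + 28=120 - 40*r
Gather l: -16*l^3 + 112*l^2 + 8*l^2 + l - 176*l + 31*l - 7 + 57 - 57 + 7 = -16*l^3 + 120*l^2 - 144*l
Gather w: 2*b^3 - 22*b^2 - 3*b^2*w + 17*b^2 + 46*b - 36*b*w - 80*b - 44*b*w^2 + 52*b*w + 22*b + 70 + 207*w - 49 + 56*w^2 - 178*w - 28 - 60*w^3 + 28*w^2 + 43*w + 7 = 2*b^3 - 5*b^2 - 12*b - 60*w^3 + w^2*(84 - 44*b) + w*(-3*b^2 + 16*b + 72)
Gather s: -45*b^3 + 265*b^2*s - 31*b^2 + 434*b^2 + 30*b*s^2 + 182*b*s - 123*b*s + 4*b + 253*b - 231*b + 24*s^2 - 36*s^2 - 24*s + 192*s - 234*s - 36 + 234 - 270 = -45*b^3 + 403*b^2 + 26*b + s^2*(30*b - 12) + s*(265*b^2 + 59*b - 66) - 72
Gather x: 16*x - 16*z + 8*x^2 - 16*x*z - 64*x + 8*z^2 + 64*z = 8*x^2 + x*(-16*z - 48) + 8*z^2 + 48*z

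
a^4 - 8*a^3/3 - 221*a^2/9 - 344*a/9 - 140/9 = (a - 7)*(a + 2/3)*(a + 5/3)*(a + 2)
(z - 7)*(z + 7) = z^2 - 49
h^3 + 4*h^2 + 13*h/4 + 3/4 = (h + 1/2)^2*(h + 3)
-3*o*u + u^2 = u*(-3*o + u)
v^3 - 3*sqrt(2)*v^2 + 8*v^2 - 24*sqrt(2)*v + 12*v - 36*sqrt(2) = (v + 2)*(v + 6)*(v - 3*sqrt(2))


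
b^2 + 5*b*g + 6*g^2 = (b + 2*g)*(b + 3*g)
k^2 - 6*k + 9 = (k - 3)^2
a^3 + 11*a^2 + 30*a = a*(a + 5)*(a + 6)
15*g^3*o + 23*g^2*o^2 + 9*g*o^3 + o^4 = o*(g + o)*(3*g + o)*(5*g + o)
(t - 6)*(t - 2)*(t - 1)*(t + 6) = t^4 - 3*t^3 - 34*t^2 + 108*t - 72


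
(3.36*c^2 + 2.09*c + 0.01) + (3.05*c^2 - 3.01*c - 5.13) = 6.41*c^2 - 0.92*c - 5.12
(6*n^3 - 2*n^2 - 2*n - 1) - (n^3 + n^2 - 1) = 5*n^3 - 3*n^2 - 2*n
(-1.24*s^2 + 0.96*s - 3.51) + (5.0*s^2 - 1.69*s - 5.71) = 3.76*s^2 - 0.73*s - 9.22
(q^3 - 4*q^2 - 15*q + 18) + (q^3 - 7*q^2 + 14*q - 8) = 2*q^3 - 11*q^2 - q + 10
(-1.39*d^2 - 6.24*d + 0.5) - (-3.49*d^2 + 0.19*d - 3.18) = 2.1*d^2 - 6.43*d + 3.68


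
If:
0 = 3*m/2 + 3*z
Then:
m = -2*z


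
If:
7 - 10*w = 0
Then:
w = 7/10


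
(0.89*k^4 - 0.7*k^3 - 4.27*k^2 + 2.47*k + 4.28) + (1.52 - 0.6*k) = 0.89*k^4 - 0.7*k^3 - 4.27*k^2 + 1.87*k + 5.8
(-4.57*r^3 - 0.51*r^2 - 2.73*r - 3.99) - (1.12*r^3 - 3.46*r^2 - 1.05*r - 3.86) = -5.69*r^3 + 2.95*r^2 - 1.68*r - 0.13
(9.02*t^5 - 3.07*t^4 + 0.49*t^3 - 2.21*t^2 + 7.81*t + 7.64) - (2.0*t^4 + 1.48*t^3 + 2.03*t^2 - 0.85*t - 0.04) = 9.02*t^5 - 5.07*t^4 - 0.99*t^3 - 4.24*t^2 + 8.66*t + 7.68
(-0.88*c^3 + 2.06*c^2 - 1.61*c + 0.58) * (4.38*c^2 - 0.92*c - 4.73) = -3.8544*c^5 + 9.8324*c^4 - 4.7846*c^3 - 5.7222*c^2 + 7.0817*c - 2.7434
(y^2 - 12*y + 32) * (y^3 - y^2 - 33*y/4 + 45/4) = y^5 - 13*y^4 + 143*y^3/4 + 313*y^2/4 - 399*y + 360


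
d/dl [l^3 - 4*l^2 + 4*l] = 3*l^2 - 8*l + 4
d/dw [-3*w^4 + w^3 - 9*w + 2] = -12*w^3 + 3*w^2 - 9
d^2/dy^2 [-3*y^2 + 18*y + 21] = -6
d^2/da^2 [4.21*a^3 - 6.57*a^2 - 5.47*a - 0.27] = 25.26*a - 13.14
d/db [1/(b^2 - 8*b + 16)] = 2*(4 - b)/(b^2 - 8*b + 16)^2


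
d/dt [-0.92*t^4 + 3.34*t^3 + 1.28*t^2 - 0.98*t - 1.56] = -3.68*t^3 + 10.02*t^2 + 2.56*t - 0.98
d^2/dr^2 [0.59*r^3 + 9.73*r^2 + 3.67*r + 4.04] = 3.54*r + 19.46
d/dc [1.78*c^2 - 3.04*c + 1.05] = 3.56*c - 3.04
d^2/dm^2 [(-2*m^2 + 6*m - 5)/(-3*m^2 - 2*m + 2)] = 2*(-66*m^3 + 171*m^2 - 18*m + 34)/(27*m^6 + 54*m^5 - 18*m^4 - 64*m^3 + 12*m^2 + 24*m - 8)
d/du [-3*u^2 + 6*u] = 6 - 6*u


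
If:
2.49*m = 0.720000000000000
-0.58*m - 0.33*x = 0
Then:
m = 0.29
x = -0.51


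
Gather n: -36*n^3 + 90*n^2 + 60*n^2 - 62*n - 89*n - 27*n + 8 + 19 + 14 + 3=-36*n^3 + 150*n^2 - 178*n + 44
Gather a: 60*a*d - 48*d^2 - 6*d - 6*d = 60*a*d - 48*d^2 - 12*d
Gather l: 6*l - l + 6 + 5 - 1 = 5*l + 10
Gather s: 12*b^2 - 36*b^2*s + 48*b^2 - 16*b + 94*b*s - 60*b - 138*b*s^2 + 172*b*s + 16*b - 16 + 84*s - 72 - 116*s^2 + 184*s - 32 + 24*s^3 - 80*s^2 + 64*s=60*b^2 - 60*b + 24*s^3 + s^2*(-138*b - 196) + s*(-36*b^2 + 266*b + 332) - 120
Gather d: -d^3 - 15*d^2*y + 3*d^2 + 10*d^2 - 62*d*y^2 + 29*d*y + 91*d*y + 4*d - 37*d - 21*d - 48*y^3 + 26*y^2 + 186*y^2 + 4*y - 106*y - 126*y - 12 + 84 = -d^3 + d^2*(13 - 15*y) + d*(-62*y^2 + 120*y - 54) - 48*y^3 + 212*y^2 - 228*y + 72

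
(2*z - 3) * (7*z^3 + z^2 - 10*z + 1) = 14*z^4 - 19*z^3 - 23*z^2 + 32*z - 3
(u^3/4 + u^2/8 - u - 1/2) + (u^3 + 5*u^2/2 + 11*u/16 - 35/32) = 5*u^3/4 + 21*u^2/8 - 5*u/16 - 51/32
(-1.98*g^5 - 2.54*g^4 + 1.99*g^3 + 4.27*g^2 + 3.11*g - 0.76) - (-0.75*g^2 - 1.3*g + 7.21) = -1.98*g^5 - 2.54*g^4 + 1.99*g^3 + 5.02*g^2 + 4.41*g - 7.97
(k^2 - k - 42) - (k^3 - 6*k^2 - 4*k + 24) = -k^3 + 7*k^2 + 3*k - 66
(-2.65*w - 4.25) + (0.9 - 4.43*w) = -7.08*w - 3.35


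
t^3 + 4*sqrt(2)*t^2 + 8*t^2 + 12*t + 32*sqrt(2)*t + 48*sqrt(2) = (t + 2)*(t + 6)*(t + 4*sqrt(2))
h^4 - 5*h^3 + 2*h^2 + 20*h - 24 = (h - 3)*(h - 2)^2*(h + 2)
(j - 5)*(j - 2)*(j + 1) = j^3 - 6*j^2 + 3*j + 10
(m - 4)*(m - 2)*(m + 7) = m^3 + m^2 - 34*m + 56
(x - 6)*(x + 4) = x^2 - 2*x - 24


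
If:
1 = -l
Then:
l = -1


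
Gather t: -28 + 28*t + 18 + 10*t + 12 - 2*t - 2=36*t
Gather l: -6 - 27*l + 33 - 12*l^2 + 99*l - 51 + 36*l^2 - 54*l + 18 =24*l^2 + 18*l - 6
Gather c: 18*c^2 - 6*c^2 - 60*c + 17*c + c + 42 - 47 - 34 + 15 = 12*c^2 - 42*c - 24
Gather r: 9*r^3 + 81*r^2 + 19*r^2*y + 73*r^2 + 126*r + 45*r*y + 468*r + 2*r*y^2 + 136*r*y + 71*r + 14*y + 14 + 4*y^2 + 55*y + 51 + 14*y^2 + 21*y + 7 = 9*r^3 + r^2*(19*y + 154) + r*(2*y^2 + 181*y + 665) + 18*y^2 + 90*y + 72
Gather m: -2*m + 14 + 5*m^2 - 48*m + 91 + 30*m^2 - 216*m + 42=35*m^2 - 266*m + 147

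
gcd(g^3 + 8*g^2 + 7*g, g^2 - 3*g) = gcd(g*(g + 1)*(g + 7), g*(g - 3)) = g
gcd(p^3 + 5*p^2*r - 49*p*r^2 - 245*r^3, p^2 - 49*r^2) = p^2 - 49*r^2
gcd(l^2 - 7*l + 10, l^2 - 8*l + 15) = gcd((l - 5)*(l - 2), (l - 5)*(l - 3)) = l - 5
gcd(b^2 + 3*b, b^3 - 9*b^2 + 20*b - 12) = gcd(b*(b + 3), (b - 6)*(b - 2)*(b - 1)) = 1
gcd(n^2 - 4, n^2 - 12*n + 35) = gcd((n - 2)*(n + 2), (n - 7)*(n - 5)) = 1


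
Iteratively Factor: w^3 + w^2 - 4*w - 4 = (w + 2)*(w^2 - w - 2) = (w + 1)*(w + 2)*(w - 2)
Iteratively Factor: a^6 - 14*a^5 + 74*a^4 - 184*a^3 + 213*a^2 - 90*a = (a - 3)*(a^5 - 11*a^4 + 41*a^3 - 61*a^2 + 30*a) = (a - 3)*(a - 2)*(a^4 - 9*a^3 + 23*a^2 - 15*a) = (a - 3)^2*(a - 2)*(a^3 - 6*a^2 + 5*a) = a*(a - 3)^2*(a - 2)*(a^2 - 6*a + 5) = a*(a - 5)*(a - 3)^2*(a - 2)*(a - 1)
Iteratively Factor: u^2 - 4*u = (u - 4)*(u)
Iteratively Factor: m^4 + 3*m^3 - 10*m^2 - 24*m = (m)*(m^3 + 3*m^2 - 10*m - 24) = m*(m - 3)*(m^2 + 6*m + 8) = m*(m - 3)*(m + 4)*(m + 2)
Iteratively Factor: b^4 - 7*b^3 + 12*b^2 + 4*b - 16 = (b - 2)*(b^3 - 5*b^2 + 2*b + 8) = (b - 4)*(b - 2)*(b^2 - b - 2) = (b - 4)*(b - 2)*(b + 1)*(b - 2)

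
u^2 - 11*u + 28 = (u - 7)*(u - 4)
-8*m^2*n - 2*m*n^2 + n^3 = n*(-4*m + n)*(2*m + n)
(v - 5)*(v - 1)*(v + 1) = v^3 - 5*v^2 - v + 5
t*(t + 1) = t^2 + t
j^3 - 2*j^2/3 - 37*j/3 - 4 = (j - 4)*(j + 1/3)*(j + 3)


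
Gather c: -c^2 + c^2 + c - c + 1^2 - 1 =0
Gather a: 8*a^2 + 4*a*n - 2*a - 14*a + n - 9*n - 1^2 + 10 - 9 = 8*a^2 + a*(4*n - 16) - 8*n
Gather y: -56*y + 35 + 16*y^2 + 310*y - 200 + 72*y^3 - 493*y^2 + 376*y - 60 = 72*y^3 - 477*y^2 + 630*y - 225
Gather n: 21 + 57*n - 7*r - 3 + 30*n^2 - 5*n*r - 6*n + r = 30*n^2 + n*(51 - 5*r) - 6*r + 18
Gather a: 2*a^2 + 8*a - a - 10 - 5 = 2*a^2 + 7*a - 15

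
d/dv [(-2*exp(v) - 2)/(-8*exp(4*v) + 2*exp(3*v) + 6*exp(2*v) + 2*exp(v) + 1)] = (-48*exp(4*v) - 56*exp(3*v) + 24*exp(2*v) + 24*exp(v) + 2)*exp(v)/(64*exp(8*v) - 32*exp(7*v) - 92*exp(6*v) - 8*exp(5*v) + 28*exp(4*v) + 28*exp(3*v) + 16*exp(2*v) + 4*exp(v) + 1)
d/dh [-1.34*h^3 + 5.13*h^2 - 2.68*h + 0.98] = -4.02*h^2 + 10.26*h - 2.68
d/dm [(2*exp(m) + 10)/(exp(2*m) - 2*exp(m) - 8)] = 2*(2*(1 - exp(m))*(exp(m) + 5) + exp(2*m) - 2*exp(m) - 8)*exp(m)/(-exp(2*m) + 2*exp(m) + 8)^2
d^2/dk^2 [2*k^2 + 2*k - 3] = 4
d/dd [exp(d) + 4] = exp(d)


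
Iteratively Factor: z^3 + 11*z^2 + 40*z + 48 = (z + 3)*(z^2 + 8*z + 16) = (z + 3)*(z + 4)*(z + 4)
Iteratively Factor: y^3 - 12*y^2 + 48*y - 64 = (y - 4)*(y^2 - 8*y + 16) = (y - 4)^2*(y - 4)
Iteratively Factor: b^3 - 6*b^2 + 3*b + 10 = (b - 2)*(b^2 - 4*b - 5) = (b - 5)*(b - 2)*(b + 1)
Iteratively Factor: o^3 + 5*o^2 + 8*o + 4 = (o + 1)*(o^2 + 4*o + 4) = (o + 1)*(o + 2)*(o + 2)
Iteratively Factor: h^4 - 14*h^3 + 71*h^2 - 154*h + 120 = (h - 3)*(h^3 - 11*h^2 + 38*h - 40) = (h - 4)*(h - 3)*(h^2 - 7*h + 10) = (h - 5)*(h - 4)*(h - 3)*(h - 2)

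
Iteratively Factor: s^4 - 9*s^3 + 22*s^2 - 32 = (s - 4)*(s^3 - 5*s^2 + 2*s + 8) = (s - 4)*(s - 2)*(s^2 - 3*s - 4) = (s - 4)*(s - 2)*(s + 1)*(s - 4)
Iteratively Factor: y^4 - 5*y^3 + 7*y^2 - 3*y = (y)*(y^3 - 5*y^2 + 7*y - 3) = y*(y - 3)*(y^2 - 2*y + 1) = y*(y - 3)*(y - 1)*(y - 1)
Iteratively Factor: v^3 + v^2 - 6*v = (v + 3)*(v^2 - 2*v) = (v - 2)*(v + 3)*(v)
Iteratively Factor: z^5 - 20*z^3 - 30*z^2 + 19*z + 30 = (z + 1)*(z^4 - z^3 - 19*z^2 - 11*z + 30) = (z - 1)*(z + 1)*(z^3 - 19*z - 30) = (z - 1)*(z + 1)*(z + 2)*(z^2 - 2*z - 15) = (z - 5)*(z - 1)*(z + 1)*(z + 2)*(z + 3)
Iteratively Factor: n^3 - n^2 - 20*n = (n - 5)*(n^2 + 4*n) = n*(n - 5)*(n + 4)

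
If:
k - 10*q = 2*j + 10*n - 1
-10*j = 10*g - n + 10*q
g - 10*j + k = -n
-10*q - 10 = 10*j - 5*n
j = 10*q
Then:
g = 137/102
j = -265/204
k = -2749/204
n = -175/204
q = -53/408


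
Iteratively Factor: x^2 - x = (x)*(x - 1)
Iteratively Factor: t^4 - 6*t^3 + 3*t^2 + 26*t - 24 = (t - 4)*(t^3 - 2*t^2 - 5*t + 6) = (t - 4)*(t - 3)*(t^2 + t - 2) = (t - 4)*(t - 3)*(t + 2)*(t - 1)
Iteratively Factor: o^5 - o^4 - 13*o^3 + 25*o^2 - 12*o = (o)*(o^4 - o^3 - 13*o^2 + 25*o - 12) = o*(o - 1)*(o^3 - 13*o + 12) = o*(o - 3)*(o - 1)*(o^2 + 3*o - 4) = o*(o - 3)*(o - 1)*(o + 4)*(o - 1)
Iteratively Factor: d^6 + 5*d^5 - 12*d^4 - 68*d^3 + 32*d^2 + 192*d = (d - 2)*(d^5 + 7*d^4 + 2*d^3 - 64*d^2 - 96*d) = (d - 2)*(d + 2)*(d^4 + 5*d^3 - 8*d^2 - 48*d) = (d - 2)*(d + 2)*(d + 4)*(d^3 + d^2 - 12*d) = (d - 2)*(d + 2)*(d + 4)^2*(d^2 - 3*d) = (d - 3)*(d - 2)*(d + 2)*(d + 4)^2*(d)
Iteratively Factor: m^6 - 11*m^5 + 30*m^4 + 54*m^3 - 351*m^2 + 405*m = (m - 3)*(m^5 - 8*m^4 + 6*m^3 + 72*m^2 - 135*m) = (m - 3)^2*(m^4 - 5*m^3 - 9*m^2 + 45*m) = (m - 3)^3*(m^3 - 2*m^2 - 15*m) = (m - 3)^3*(m + 3)*(m^2 - 5*m) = m*(m - 3)^3*(m + 3)*(m - 5)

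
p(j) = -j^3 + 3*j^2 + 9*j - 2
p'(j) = -3*j^2 + 6*j + 9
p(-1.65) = -4.19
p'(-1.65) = -9.07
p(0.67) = 5.08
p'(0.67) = 11.67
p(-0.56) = -5.92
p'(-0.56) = 4.70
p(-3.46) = 44.20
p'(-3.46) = -47.67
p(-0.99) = -7.00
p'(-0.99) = 0.12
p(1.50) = 14.88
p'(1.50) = 11.25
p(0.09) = -1.17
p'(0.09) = 9.52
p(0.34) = 1.37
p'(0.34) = 10.69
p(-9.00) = 889.00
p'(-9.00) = -288.00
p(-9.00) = 889.00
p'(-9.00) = -288.00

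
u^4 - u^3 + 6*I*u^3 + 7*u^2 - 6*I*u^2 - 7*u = u*(u + 7*I)*(-I*u + I)*(I*u + 1)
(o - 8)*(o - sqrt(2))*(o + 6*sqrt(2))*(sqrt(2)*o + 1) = sqrt(2)*o^4 - 8*sqrt(2)*o^3 + 11*o^3 - 88*o^2 - 7*sqrt(2)*o^2 - 12*o + 56*sqrt(2)*o + 96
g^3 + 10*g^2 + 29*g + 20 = (g + 1)*(g + 4)*(g + 5)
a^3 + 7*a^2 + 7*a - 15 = (a - 1)*(a + 3)*(a + 5)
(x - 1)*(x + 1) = x^2 - 1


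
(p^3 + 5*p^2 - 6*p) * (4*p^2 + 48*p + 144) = 4*p^5 + 68*p^4 + 360*p^3 + 432*p^2 - 864*p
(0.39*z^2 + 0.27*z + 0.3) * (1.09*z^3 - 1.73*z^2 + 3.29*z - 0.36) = 0.4251*z^5 - 0.3804*z^4 + 1.143*z^3 + 0.2289*z^2 + 0.8898*z - 0.108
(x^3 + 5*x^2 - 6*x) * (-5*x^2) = -5*x^5 - 25*x^4 + 30*x^3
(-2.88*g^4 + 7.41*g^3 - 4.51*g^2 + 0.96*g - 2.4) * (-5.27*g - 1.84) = 15.1776*g^5 - 33.7515*g^4 + 10.1333*g^3 + 3.2392*g^2 + 10.8816*g + 4.416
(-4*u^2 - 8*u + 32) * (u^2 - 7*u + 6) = -4*u^4 + 20*u^3 + 64*u^2 - 272*u + 192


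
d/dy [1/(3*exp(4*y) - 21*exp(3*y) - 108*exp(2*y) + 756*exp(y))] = (-4*exp(3*y) + 21*exp(2*y) + 72*exp(y) - 252)*exp(-y)/(3*(exp(3*y) - 7*exp(2*y) - 36*exp(y) + 252)^2)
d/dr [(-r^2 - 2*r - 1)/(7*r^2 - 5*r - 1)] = (19*r^2 + 16*r - 3)/(49*r^4 - 70*r^3 + 11*r^2 + 10*r + 1)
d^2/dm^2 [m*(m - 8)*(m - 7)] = 6*m - 30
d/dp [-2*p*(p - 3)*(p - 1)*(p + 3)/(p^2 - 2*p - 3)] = 2*(-2*p^3 - 5*p^2 - 4*p + 3)/(p^2 + 2*p + 1)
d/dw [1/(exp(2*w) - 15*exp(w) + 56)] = (15 - 2*exp(w))*exp(w)/(exp(2*w) - 15*exp(w) + 56)^2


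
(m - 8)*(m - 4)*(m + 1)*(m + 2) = m^4 - 9*m^3 - 2*m^2 + 72*m + 64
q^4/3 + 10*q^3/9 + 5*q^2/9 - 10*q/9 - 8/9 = (q/3 + 1/3)*(q - 1)*(q + 4/3)*(q + 2)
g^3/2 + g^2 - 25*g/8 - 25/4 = (g/2 + 1)*(g - 5/2)*(g + 5/2)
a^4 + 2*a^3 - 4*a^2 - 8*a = a*(a - 2)*(a + 2)^2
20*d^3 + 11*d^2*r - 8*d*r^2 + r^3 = (-5*d + r)*(-4*d + r)*(d + r)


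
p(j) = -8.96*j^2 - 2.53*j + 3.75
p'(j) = -17.92*j - 2.53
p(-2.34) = -39.39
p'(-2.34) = 39.40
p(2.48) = -57.63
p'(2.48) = -46.97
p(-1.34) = -8.95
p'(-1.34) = 21.48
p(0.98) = -7.33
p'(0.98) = -20.09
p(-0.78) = 0.27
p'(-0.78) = 11.45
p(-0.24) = 3.84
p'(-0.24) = 1.77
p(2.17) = -43.93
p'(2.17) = -41.42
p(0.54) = -0.23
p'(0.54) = -12.21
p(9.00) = -744.78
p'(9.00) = -163.81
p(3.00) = -84.48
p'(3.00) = -56.29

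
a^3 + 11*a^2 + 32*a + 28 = (a + 2)^2*(a + 7)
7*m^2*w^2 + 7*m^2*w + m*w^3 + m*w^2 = w*(7*m + w)*(m*w + m)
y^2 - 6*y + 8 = (y - 4)*(y - 2)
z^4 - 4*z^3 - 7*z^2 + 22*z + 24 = (z - 4)*(z - 3)*(z + 1)*(z + 2)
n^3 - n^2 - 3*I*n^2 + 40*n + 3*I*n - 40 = (n - 1)*(n - 8*I)*(n + 5*I)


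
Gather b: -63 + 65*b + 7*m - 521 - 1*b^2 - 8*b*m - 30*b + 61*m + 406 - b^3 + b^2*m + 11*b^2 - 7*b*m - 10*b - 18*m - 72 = -b^3 + b^2*(m + 10) + b*(25 - 15*m) + 50*m - 250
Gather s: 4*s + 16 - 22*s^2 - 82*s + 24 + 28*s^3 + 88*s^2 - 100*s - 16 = 28*s^3 + 66*s^2 - 178*s + 24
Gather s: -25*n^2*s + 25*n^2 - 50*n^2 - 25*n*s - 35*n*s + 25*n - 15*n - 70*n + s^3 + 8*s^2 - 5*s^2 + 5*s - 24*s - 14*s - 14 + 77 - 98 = -25*n^2 - 60*n + s^3 + 3*s^2 + s*(-25*n^2 - 60*n - 33) - 35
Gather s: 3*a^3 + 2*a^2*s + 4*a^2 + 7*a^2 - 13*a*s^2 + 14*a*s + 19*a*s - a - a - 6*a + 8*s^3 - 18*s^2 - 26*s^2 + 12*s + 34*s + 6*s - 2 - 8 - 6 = 3*a^3 + 11*a^2 - 8*a + 8*s^3 + s^2*(-13*a - 44) + s*(2*a^2 + 33*a + 52) - 16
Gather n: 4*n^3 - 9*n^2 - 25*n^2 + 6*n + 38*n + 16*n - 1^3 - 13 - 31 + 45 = 4*n^3 - 34*n^2 + 60*n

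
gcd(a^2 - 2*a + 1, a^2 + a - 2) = a - 1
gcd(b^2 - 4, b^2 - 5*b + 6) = b - 2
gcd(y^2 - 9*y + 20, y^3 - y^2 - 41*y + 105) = y - 5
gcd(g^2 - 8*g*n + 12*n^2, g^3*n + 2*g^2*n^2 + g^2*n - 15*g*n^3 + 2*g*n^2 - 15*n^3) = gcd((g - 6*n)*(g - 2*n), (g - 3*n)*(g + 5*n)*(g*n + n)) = 1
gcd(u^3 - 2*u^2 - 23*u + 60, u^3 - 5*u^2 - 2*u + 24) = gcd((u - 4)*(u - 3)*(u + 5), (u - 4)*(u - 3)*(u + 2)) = u^2 - 7*u + 12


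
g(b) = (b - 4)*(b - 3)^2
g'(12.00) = 225.00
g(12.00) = 648.00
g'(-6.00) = 261.00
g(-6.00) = -810.00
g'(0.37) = 26.01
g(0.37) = -25.11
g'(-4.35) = 176.77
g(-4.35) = -451.09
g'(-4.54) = 185.63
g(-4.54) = -485.51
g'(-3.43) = 136.89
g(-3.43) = -307.19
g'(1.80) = 6.72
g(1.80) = -3.17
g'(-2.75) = 110.69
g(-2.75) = -223.17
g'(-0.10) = 35.03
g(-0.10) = -39.40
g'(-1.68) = 75.07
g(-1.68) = -124.41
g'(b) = (b - 4)*(2*b - 6) + (b - 3)^2 = (b - 3)*(3*b - 11)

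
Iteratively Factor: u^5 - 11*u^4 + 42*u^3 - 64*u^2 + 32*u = (u - 1)*(u^4 - 10*u^3 + 32*u^2 - 32*u) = (u - 4)*(u - 1)*(u^3 - 6*u^2 + 8*u) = u*(u - 4)*(u - 1)*(u^2 - 6*u + 8) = u*(u - 4)*(u - 2)*(u - 1)*(u - 4)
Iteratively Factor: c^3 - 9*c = (c + 3)*(c^2 - 3*c) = (c - 3)*(c + 3)*(c)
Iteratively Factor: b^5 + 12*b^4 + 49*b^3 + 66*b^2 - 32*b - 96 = (b + 2)*(b^4 + 10*b^3 + 29*b^2 + 8*b - 48) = (b + 2)*(b + 4)*(b^3 + 6*b^2 + 5*b - 12) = (b + 2)*(b + 4)^2*(b^2 + 2*b - 3) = (b - 1)*(b + 2)*(b + 4)^2*(b + 3)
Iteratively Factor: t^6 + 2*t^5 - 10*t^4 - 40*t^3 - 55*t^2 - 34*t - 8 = (t + 1)*(t^5 + t^4 - 11*t^3 - 29*t^2 - 26*t - 8) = (t + 1)^2*(t^4 - 11*t^2 - 18*t - 8) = (t + 1)^2*(t + 2)*(t^3 - 2*t^2 - 7*t - 4) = (t - 4)*(t + 1)^2*(t + 2)*(t^2 + 2*t + 1) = (t - 4)*(t + 1)^3*(t + 2)*(t + 1)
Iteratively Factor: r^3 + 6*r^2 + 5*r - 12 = (r - 1)*(r^2 + 7*r + 12) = (r - 1)*(r + 3)*(r + 4)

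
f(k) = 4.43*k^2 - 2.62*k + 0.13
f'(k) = 8.86*k - 2.62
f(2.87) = 29.10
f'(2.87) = 22.81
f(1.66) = 7.99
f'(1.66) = 12.09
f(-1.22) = 9.92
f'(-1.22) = -13.43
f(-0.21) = 0.88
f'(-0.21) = -4.48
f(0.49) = -0.09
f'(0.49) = 1.72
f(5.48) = 118.81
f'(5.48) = 45.93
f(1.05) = 2.26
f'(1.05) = 6.68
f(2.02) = 12.91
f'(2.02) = 15.28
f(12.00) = 606.61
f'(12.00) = 103.70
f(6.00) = 143.89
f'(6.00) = 50.54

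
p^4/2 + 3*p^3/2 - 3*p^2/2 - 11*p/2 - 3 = (p/2 + 1/2)*(p - 2)*(p + 1)*(p + 3)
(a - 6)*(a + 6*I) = a^2 - 6*a + 6*I*a - 36*I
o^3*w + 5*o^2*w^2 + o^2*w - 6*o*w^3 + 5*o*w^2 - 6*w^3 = (o - w)*(o + 6*w)*(o*w + w)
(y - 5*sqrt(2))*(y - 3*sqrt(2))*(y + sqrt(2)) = y^3 - 7*sqrt(2)*y^2 + 14*y + 30*sqrt(2)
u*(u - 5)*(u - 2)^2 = u^4 - 9*u^3 + 24*u^2 - 20*u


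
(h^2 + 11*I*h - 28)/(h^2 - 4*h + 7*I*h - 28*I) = (h + 4*I)/(h - 4)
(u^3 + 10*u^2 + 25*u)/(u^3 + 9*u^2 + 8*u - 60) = u*(u + 5)/(u^2 + 4*u - 12)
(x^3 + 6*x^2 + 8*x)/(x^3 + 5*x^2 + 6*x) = (x + 4)/(x + 3)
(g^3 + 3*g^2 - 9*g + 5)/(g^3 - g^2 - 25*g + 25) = (g - 1)/(g - 5)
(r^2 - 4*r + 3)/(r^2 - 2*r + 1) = (r - 3)/(r - 1)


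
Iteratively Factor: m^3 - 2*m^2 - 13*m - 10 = (m - 5)*(m^2 + 3*m + 2) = (m - 5)*(m + 2)*(m + 1)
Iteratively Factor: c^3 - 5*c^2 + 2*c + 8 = (c - 4)*(c^2 - c - 2) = (c - 4)*(c + 1)*(c - 2)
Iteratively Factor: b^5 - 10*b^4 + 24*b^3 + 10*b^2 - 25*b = (b - 5)*(b^4 - 5*b^3 - b^2 + 5*b) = (b - 5)^2*(b^3 - b) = b*(b - 5)^2*(b^2 - 1) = b*(b - 5)^2*(b + 1)*(b - 1)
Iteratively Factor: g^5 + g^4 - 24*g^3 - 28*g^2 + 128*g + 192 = (g - 4)*(g^4 + 5*g^3 - 4*g^2 - 44*g - 48) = (g - 4)*(g + 2)*(g^3 + 3*g^2 - 10*g - 24) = (g - 4)*(g - 3)*(g + 2)*(g^2 + 6*g + 8) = (g - 4)*(g - 3)*(g + 2)^2*(g + 4)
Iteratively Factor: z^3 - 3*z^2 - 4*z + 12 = (z + 2)*(z^2 - 5*z + 6) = (z - 2)*(z + 2)*(z - 3)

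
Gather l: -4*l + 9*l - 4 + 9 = 5*l + 5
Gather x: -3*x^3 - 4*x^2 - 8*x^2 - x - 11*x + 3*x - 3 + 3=-3*x^3 - 12*x^2 - 9*x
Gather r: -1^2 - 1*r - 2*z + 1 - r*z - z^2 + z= r*(-z - 1) - z^2 - z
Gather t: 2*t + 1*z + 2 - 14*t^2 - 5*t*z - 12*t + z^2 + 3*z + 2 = -14*t^2 + t*(-5*z - 10) + z^2 + 4*z + 4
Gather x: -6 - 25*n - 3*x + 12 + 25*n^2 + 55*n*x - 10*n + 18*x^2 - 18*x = 25*n^2 - 35*n + 18*x^2 + x*(55*n - 21) + 6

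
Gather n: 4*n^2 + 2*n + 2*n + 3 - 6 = 4*n^2 + 4*n - 3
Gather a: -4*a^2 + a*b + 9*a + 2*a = -4*a^2 + a*(b + 11)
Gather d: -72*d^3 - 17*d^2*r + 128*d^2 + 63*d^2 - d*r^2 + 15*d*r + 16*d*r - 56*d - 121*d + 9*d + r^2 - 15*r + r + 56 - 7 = -72*d^3 + d^2*(191 - 17*r) + d*(-r^2 + 31*r - 168) + r^2 - 14*r + 49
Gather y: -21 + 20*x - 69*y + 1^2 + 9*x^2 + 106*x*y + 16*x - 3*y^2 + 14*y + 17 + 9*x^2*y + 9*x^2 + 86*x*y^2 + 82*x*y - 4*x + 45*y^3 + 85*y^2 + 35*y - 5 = 18*x^2 + 32*x + 45*y^3 + y^2*(86*x + 82) + y*(9*x^2 + 188*x - 20) - 8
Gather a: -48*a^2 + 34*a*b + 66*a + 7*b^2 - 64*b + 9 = -48*a^2 + a*(34*b + 66) + 7*b^2 - 64*b + 9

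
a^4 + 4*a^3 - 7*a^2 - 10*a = a*(a - 2)*(a + 1)*(a + 5)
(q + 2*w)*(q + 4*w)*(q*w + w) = q^3*w + 6*q^2*w^2 + q^2*w + 8*q*w^3 + 6*q*w^2 + 8*w^3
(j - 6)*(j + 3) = j^2 - 3*j - 18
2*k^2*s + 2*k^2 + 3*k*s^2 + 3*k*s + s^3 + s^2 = (k + s)*(2*k + s)*(s + 1)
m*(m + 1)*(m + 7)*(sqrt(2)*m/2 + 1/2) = sqrt(2)*m^4/2 + m^3/2 + 4*sqrt(2)*m^3 + 4*m^2 + 7*sqrt(2)*m^2/2 + 7*m/2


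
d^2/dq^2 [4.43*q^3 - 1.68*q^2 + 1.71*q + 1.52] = 26.58*q - 3.36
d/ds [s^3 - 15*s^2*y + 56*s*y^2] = 3*s^2 - 30*s*y + 56*y^2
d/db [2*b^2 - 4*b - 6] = 4*b - 4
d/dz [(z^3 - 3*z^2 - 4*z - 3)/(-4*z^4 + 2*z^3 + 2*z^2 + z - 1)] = (4*z^6 - 24*z^5 - 40*z^4 - 30*z^3 + 20*z^2 + 18*z + 7)/(16*z^8 - 16*z^7 - 12*z^6 + 16*z^4 - 3*z^2 - 2*z + 1)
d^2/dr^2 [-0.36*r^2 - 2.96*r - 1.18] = -0.720000000000000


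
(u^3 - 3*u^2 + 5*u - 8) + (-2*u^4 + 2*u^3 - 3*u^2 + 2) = -2*u^4 + 3*u^3 - 6*u^2 + 5*u - 6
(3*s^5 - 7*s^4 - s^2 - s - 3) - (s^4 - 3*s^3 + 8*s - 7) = 3*s^5 - 8*s^4 + 3*s^3 - s^2 - 9*s + 4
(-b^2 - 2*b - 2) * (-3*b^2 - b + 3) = 3*b^4 + 7*b^3 + 5*b^2 - 4*b - 6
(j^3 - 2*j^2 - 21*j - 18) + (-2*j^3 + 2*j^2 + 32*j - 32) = -j^3 + 11*j - 50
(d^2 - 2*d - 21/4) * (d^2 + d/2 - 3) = d^4 - 3*d^3/2 - 37*d^2/4 + 27*d/8 + 63/4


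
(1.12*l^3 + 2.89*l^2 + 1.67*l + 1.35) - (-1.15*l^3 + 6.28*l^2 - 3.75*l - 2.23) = 2.27*l^3 - 3.39*l^2 + 5.42*l + 3.58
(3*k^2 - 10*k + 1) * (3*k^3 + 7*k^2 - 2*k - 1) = 9*k^5 - 9*k^4 - 73*k^3 + 24*k^2 + 8*k - 1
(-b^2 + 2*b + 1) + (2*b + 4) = -b^2 + 4*b + 5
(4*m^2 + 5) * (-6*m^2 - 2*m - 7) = -24*m^4 - 8*m^3 - 58*m^2 - 10*m - 35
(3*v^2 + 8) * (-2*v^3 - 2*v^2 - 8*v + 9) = -6*v^5 - 6*v^4 - 40*v^3 + 11*v^2 - 64*v + 72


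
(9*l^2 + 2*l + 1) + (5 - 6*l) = 9*l^2 - 4*l + 6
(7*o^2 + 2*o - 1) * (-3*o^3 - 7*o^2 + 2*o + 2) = -21*o^5 - 55*o^4 + 3*o^3 + 25*o^2 + 2*o - 2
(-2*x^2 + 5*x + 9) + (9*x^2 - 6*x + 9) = 7*x^2 - x + 18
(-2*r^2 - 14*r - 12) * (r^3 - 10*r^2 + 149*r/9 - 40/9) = -2*r^5 + 6*r^4 + 854*r^3/9 - 926*r^2/9 - 1228*r/9 + 160/3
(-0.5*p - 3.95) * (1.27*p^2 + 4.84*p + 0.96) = -0.635*p^3 - 7.4365*p^2 - 19.598*p - 3.792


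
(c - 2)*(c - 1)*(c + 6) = c^3 + 3*c^2 - 16*c + 12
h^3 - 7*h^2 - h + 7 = (h - 7)*(h - 1)*(h + 1)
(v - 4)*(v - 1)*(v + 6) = v^3 + v^2 - 26*v + 24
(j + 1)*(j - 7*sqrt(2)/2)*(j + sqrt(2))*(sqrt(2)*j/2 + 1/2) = sqrt(2)*j^4/2 - 2*j^3 + sqrt(2)*j^3/2 - 19*sqrt(2)*j^2/4 - 2*j^2 - 19*sqrt(2)*j/4 - 7*j/2 - 7/2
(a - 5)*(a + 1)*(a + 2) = a^3 - 2*a^2 - 13*a - 10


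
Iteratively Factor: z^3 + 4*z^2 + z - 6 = (z + 3)*(z^2 + z - 2) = (z - 1)*(z + 3)*(z + 2)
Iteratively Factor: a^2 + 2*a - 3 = (a + 3)*(a - 1)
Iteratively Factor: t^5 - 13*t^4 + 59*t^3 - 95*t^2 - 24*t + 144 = (t - 3)*(t^4 - 10*t^3 + 29*t^2 - 8*t - 48) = (t - 4)*(t - 3)*(t^3 - 6*t^2 + 5*t + 12) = (t - 4)*(t - 3)^2*(t^2 - 3*t - 4) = (t - 4)^2*(t - 3)^2*(t + 1)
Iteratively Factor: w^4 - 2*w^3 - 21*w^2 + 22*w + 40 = (w - 2)*(w^3 - 21*w - 20) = (w - 2)*(w + 4)*(w^2 - 4*w - 5) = (w - 2)*(w + 1)*(w + 4)*(w - 5)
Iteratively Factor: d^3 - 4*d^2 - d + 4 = (d + 1)*(d^2 - 5*d + 4) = (d - 4)*(d + 1)*(d - 1)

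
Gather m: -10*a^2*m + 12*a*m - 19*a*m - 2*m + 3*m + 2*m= m*(-10*a^2 - 7*a + 3)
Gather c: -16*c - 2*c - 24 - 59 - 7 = -18*c - 90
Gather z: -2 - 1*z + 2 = -z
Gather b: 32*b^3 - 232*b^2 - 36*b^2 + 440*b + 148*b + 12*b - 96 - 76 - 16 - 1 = 32*b^3 - 268*b^2 + 600*b - 189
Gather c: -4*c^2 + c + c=-4*c^2 + 2*c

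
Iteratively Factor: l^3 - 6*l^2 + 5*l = (l)*(l^2 - 6*l + 5) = l*(l - 5)*(l - 1)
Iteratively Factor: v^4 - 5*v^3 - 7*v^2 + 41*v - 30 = (v + 3)*(v^3 - 8*v^2 + 17*v - 10) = (v - 1)*(v + 3)*(v^2 - 7*v + 10) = (v - 5)*(v - 1)*(v + 3)*(v - 2)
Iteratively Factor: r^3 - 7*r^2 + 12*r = (r)*(r^2 - 7*r + 12) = r*(r - 4)*(r - 3)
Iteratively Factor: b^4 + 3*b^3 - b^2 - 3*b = (b - 1)*(b^3 + 4*b^2 + 3*b) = (b - 1)*(b + 1)*(b^2 + 3*b) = (b - 1)*(b + 1)*(b + 3)*(b)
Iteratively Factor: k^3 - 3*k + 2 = (k + 2)*(k^2 - 2*k + 1) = (k - 1)*(k + 2)*(k - 1)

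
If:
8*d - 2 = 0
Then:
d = 1/4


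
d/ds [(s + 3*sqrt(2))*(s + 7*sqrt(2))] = 2*s + 10*sqrt(2)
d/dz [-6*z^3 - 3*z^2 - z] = -18*z^2 - 6*z - 1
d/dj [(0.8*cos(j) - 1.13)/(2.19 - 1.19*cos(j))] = -0.4073*sin(j)/(1.19*cos(j) - 2.19)^2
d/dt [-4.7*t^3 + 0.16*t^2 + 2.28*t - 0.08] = -14.1*t^2 + 0.32*t + 2.28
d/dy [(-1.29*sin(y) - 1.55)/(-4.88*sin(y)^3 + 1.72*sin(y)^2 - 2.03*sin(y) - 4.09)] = (-12.5904*sin(y)^3 - 20.4732*sin(y)^2 + 5.332*sin(y) + 2.1296)*cos(y)/(23.8144*sin(y)^6 - 16.7872*sin(y)^5 + 22.7712*sin(y)^4 + 32.9352*sin(y)^3 - 9.9487*sin(y)^2 + 16.6054*sin(y) + 16.7281)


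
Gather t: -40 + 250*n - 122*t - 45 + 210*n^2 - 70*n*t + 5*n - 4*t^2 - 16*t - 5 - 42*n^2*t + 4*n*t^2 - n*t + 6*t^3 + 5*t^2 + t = 210*n^2 + 255*n + 6*t^3 + t^2*(4*n + 1) + t*(-42*n^2 - 71*n - 137) - 90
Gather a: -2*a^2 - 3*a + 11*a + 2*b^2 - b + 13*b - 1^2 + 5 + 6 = -2*a^2 + 8*a + 2*b^2 + 12*b + 10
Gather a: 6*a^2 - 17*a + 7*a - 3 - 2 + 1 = 6*a^2 - 10*a - 4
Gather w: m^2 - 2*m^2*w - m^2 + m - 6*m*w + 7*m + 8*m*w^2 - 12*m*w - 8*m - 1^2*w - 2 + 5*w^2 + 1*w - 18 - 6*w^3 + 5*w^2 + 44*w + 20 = -6*w^3 + w^2*(8*m + 10) + w*(-2*m^2 - 18*m + 44)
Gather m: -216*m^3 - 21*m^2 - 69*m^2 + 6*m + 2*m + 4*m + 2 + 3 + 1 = -216*m^3 - 90*m^2 + 12*m + 6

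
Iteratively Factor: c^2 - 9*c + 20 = (c - 5)*(c - 4)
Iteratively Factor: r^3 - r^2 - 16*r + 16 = (r - 4)*(r^2 + 3*r - 4) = (r - 4)*(r + 4)*(r - 1)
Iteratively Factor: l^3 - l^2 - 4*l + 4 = (l - 2)*(l^2 + l - 2) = (l - 2)*(l + 2)*(l - 1)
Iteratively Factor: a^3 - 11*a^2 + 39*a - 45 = (a - 5)*(a^2 - 6*a + 9) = (a - 5)*(a - 3)*(a - 3)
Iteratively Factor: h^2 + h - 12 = (h + 4)*(h - 3)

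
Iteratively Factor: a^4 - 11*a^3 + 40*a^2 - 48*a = (a - 4)*(a^3 - 7*a^2 + 12*a) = (a - 4)^2*(a^2 - 3*a) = a*(a - 4)^2*(a - 3)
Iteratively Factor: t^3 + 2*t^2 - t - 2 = (t - 1)*(t^2 + 3*t + 2) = (t - 1)*(t + 2)*(t + 1)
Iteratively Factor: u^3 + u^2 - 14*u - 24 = (u + 3)*(u^2 - 2*u - 8) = (u - 4)*(u + 3)*(u + 2)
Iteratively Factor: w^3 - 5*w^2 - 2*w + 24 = (w + 2)*(w^2 - 7*w + 12) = (w - 4)*(w + 2)*(w - 3)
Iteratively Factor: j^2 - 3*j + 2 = (j - 1)*(j - 2)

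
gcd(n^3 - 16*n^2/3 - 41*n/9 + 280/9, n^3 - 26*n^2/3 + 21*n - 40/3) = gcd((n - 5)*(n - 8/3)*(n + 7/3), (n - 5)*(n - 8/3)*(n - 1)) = n^2 - 23*n/3 + 40/3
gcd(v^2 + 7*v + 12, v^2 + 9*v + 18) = v + 3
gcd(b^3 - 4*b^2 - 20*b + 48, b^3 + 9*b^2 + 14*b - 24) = b + 4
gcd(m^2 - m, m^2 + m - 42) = 1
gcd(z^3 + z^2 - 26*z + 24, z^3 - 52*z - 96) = z + 6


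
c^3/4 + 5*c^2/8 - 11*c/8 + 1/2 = (c/4 + 1)*(c - 1)*(c - 1/2)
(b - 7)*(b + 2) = b^2 - 5*b - 14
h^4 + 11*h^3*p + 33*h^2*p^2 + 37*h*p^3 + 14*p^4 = (h + p)^2*(h + 2*p)*(h + 7*p)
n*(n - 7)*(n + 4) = n^3 - 3*n^2 - 28*n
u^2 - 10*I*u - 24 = (u - 6*I)*(u - 4*I)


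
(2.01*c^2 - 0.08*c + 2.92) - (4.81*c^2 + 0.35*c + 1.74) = -2.8*c^2 - 0.43*c + 1.18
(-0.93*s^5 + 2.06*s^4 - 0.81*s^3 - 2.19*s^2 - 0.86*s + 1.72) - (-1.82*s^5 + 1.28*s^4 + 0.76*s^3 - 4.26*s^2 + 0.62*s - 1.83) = 0.89*s^5 + 0.78*s^4 - 1.57*s^3 + 2.07*s^2 - 1.48*s + 3.55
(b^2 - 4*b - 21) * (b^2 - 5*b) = b^4 - 9*b^3 - b^2 + 105*b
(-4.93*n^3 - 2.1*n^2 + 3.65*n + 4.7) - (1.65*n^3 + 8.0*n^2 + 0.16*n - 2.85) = -6.58*n^3 - 10.1*n^2 + 3.49*n + 7.55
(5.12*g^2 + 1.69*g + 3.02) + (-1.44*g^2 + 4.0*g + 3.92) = 3.68*g^2 + 5.69*g + 6.94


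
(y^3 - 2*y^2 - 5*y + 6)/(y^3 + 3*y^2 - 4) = (y - 3)/(y + 2)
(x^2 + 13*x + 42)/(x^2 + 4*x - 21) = (x + 6)/(x - 3)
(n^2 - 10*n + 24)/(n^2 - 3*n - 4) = (n - 6)/(n + 1)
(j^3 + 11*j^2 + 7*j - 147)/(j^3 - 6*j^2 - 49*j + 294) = (j^2 + 4*j - 21)/(j^2 - 13*j + 42)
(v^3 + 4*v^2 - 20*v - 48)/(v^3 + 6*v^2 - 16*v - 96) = (v + 2)/(v + 4)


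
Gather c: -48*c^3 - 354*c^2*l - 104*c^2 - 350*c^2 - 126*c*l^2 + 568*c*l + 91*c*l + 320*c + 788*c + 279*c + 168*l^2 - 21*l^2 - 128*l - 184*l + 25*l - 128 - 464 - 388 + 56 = -48*c^3 + c^2*(-354*l - 454) + c*(-126*l^2 + 659*l + 1387) + 147*l^2 - 287*l - 924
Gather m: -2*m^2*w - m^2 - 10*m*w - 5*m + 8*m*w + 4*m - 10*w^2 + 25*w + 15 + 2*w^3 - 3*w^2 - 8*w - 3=m^2*(-2*w - 1) + m*(-2*w - 1) + 2*w^3 - 13*w^2 + 17*w + 12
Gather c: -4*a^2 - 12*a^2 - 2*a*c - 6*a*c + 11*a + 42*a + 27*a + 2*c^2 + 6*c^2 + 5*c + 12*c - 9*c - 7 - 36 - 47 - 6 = -16*a^2 + 80*a + 8*c^2 + c*(8 - 8*a) - 96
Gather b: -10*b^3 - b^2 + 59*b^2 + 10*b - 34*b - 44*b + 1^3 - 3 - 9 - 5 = -10*b^3 + 58*b^2 - 68*b - 16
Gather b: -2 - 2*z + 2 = -2*z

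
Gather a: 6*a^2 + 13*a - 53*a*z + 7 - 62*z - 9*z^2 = 6*a^2 + a*(13 - 53*z) - 9*z^2 - 62*z + 7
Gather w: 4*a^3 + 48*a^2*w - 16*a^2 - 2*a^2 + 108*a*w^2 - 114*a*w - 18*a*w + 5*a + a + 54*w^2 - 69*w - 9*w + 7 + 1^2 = 4*a^3 - 18*a^2 + 6*a + w^2*(108*a + 54) + w*(48*a^2 - 132*a - 78) + 8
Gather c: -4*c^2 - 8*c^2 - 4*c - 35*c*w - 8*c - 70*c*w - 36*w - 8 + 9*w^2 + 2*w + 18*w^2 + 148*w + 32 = -12*c^2 + c*(-105*w - 12) + 27*w^2 + 114*w + 24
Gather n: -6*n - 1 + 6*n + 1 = 0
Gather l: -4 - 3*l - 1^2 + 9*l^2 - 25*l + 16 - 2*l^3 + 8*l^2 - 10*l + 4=-2*l^3 + 17*l^2 - 38*l + 15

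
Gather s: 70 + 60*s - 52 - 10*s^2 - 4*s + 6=-10*s^2 + 56*s + 24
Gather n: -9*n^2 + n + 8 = -9*n^2 + n + 8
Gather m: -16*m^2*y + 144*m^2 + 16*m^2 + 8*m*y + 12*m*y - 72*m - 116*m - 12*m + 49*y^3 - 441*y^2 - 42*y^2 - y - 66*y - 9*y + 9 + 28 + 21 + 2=m^2*(160 - 16*y) + m*(20*y - 200) + 49*y^3 - 483*y^2 - 76*y + 60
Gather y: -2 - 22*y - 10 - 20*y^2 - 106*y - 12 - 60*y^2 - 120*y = -80*y^2 - 248*y - 24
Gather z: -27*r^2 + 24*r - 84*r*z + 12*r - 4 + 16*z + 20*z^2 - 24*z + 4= -27*r^2 + 36*r + 20*z^2 + z*(-84*r - 8)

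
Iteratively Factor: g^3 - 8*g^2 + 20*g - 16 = (g - 2)*(g^2 - 6*g + 8) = (g - 4)*(g - 2)*(g - 2)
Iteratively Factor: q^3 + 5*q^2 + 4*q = (q)*(q^2 + 5*q + 4) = q*(q + 4)*(q + 1)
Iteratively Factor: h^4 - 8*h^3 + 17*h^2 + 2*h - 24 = (h + 1)*(h^3 - 9*h^2 + 26*h - 24) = (h - 4)*(h + 1)*(h^2 - 5*h + 6) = (h - 4)*(h - 3)*(h + 1)*(h - 2)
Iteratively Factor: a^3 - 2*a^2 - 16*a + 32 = (a + 4)*(a^2 - 6*a + 8) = (a - 2)*(a + 4)*(a - 4)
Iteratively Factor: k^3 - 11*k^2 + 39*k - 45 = (k - 3)*(k^2 - 8*k + 15) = (k - 5)*(k - 3)*(k - 3)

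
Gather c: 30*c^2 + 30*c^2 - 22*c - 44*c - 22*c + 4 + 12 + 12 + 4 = 60*c^2 - 88*c + 32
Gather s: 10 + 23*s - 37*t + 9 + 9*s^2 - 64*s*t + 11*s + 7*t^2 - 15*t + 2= 9*s^2 + s*(34 - 64*t) + 7*t^2 - 52*t + 21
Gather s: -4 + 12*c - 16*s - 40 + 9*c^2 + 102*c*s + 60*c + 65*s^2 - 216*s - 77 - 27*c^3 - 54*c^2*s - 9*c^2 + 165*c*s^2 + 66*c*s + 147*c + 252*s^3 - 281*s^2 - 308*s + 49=-27*c^3 + 219*c + 252*s^3 + s^2*(165*c - 216) + s*(-54*c^2 + 168*c - 540) - 72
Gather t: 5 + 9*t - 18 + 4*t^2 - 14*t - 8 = 4*t^2 - 5*t - 21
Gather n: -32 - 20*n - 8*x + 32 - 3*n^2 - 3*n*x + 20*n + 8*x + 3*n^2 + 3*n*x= 0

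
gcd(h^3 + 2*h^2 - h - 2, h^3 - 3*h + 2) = h^2 + h - 2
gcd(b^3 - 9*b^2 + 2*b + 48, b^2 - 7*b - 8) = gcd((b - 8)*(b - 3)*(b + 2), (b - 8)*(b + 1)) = b - 8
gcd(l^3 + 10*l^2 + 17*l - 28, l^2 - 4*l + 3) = l - 1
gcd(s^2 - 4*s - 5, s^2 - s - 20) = s - 5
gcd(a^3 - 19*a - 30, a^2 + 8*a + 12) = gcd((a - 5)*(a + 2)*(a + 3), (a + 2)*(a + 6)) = a + 2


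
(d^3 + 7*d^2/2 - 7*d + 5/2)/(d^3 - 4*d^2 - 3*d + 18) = (2*d^3 + 7*d^2 - 14*d + 5)/(2*(d^3 - 4*d^2 - 3*d + 18))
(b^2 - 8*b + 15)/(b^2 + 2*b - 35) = (b - 3)/(b + 7)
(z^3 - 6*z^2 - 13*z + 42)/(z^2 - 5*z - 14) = (z^2 + z - 6)/(z + 2)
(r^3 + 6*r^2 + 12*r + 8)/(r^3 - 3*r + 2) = (r^2 + 4*r + 4)/(r^2 - 2*r + 1)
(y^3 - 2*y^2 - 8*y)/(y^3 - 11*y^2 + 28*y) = (y + 2)/(y - 7)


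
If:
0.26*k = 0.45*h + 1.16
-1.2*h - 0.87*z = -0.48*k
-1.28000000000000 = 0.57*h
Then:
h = -2.25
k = 0.57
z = 3.41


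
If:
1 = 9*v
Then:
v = 1/9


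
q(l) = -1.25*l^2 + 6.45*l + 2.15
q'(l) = 6.45 - 2.5*l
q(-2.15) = -17.50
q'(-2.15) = 11.82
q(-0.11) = 1.43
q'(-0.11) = 6.72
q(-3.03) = -28.87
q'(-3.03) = 14.02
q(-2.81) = -25.84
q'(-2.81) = 13.48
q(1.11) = 7.77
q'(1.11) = 3.68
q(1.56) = 9.17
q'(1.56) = 2.55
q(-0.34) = -0.19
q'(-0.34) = 7.30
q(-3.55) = -36.50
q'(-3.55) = 15.32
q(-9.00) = -157.15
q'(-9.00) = 28.95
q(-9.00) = -157.15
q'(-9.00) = 28.95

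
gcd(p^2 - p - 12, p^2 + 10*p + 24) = 1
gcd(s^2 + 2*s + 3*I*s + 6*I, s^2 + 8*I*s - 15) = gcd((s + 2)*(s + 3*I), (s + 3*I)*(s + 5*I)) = s + 3*I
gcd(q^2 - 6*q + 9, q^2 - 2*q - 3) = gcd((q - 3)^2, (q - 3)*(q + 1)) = q - 3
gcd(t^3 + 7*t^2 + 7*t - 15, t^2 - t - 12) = t + 3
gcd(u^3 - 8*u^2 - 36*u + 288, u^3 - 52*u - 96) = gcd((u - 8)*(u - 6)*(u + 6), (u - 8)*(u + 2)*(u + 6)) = u^2 - 2*u - 48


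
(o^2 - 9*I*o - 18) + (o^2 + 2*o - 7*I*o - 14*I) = 2*o^2 + 2*o - 16*I*o - 18 - 14*I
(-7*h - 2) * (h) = -7*h^2 - 2*h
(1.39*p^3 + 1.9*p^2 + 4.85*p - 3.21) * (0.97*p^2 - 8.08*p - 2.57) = 1.3483*p^5 - 9.3882*p^4 - 14.2198*p^3 - 47.1847*p^2 + 13.4723*p + 8.2497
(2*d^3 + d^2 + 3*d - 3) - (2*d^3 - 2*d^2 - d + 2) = 3*d^2 + 4*d - 5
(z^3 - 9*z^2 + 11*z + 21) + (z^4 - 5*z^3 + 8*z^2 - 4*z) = z^4 - 4*z^3 - z^2 + 7*z + 21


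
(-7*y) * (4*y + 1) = -28*y^2 - 7*y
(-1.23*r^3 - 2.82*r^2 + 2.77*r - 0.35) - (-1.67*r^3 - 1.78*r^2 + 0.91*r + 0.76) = 0.44*r^3 - 1.04*r^2 + 1.86*r - 1.11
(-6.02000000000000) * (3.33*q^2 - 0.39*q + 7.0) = -20.0466*q^2 + 2.3478*q - 42.14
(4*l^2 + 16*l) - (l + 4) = 4*l^2 + 15*l - 4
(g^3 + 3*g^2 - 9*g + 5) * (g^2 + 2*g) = g^5 + 5*g^4 - 3*g^3 - 13*g^2 + 10*g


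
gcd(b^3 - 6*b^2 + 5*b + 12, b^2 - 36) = 1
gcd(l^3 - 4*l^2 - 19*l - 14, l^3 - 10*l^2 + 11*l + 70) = l^2 - 5*l - 14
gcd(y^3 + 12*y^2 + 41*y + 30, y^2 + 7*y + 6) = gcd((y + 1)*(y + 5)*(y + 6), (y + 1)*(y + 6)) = y^2 + 7*y + 6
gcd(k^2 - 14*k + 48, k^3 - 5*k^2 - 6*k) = k - 6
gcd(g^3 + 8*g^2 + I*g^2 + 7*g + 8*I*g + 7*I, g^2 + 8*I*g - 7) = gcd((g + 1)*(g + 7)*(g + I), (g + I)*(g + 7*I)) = g + I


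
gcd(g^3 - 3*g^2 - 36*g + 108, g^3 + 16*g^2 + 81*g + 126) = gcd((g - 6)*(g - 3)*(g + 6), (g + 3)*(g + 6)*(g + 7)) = g + 6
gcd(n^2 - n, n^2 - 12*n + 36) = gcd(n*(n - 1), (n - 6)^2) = 1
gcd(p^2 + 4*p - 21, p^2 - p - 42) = 1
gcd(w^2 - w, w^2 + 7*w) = w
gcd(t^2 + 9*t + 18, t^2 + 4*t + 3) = t + 3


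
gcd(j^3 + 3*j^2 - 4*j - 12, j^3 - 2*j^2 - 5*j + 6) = j + 2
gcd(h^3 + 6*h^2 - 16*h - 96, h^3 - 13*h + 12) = h + 4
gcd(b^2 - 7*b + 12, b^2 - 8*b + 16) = b - 4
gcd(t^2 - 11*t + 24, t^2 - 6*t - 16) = t - 8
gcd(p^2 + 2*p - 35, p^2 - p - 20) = p - 5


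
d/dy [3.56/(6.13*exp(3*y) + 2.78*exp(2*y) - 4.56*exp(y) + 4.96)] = (-65.4684*exp(2*y) - 19.7936*exp(y) + 16.2336)*exp(y)/(6.13*exp(3*y) + 2.78*exp(2*y) - 4.56*exp(y) + 4.96)^2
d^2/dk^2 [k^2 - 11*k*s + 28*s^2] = 2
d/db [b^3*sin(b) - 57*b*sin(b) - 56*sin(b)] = b^3*cos(b) + 3*b^2*sin(b) - 57*b*cos(b) - 57*sin(b) - 56*cos(b)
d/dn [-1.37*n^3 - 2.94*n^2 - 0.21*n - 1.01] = -4.11*n^2 - 5.88*n - 0.21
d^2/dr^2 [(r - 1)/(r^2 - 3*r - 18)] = 2*((4 - 3*r)*(-r^2 + 3*r + 18) - (r - 1)*(2*r - 3)^2)/(-r^2 + 3*r + 18)^3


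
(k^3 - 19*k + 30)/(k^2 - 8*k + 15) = (k^2 + 3*k - 10)/(k - 5)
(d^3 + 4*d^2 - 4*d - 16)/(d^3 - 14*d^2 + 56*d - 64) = (d^2 + 6*d + 8)/(d^2 - 12*d + 32)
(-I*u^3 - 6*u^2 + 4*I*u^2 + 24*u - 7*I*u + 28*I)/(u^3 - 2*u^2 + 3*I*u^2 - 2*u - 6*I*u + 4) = (-I*u^2 + u*(-7 + 4*I) + 28)/(u^2 + 2*u*(-1 + I) - 4*I)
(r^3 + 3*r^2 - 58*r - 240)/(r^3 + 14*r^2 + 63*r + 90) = (r - 8)/(r + 3)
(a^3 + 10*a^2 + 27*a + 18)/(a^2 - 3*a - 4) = (a^2 + 9*a + 18)/(a - 4)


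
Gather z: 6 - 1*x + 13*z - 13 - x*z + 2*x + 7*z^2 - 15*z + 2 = x + 7*z^2 + z*(-x - 2) - 5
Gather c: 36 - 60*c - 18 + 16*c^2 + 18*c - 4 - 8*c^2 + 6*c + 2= 8*c^2 - 36*c + 16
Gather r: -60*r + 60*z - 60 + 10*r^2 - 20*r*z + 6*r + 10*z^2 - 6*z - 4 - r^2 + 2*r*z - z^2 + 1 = 9*r^2 + r*(-18*z - 54) + 9*z^2 + 54*z - 63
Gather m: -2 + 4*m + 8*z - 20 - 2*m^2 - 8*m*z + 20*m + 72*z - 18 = -2*m^2 + m*(24 - 8*z) + 80*z - 40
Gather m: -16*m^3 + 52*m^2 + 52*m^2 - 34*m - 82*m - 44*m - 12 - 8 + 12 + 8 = -16*m^3 + 104*m^2 - 160*m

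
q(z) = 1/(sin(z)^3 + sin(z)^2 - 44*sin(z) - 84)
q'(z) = (-3*sin(z)^2*cos(z) - 2*sin(z)*cos(z) + 44*cos(z))/(sin(z)^3 + sin(z)^2 - 44*sin(z) - 84)^2 = (-3*sin(z)^2 - 2*sin(z) + 44)*cos(z)/(sin(z)^3 + sin(z)^2 - 44*sin(z) - 84)^2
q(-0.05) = -0.01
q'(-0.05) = 0.01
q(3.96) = -0.02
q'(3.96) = -0.01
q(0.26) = -0.01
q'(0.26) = 0.00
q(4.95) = -0.02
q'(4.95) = 0.01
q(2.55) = -0.01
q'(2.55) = -0.00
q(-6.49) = -0.01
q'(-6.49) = 0.01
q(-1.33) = -0.02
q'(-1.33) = 0.01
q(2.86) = -0.01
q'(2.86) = -0.00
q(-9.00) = -0.02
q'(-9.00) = -0.00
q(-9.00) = -0.02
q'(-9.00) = -0.00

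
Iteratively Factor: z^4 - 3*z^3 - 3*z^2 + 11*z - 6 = (z - 3)*(z^3 - 3*z + 2) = (z - 3)*(z + 2)*(z^2 - 2*z + 1) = (z - 3)*(z - 1)*(z + 2)*(z - 1)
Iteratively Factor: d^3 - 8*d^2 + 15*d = (d)*(d^2 - 8*d + 15) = d*(d - 5)*(d - 3)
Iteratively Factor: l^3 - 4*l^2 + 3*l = (l - 1)*(l^2 - 3*l) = (l - 3)*(l - 1)*(l)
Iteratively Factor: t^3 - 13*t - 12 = (t + 3)*(t^2 - 3*t - 4) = (t + 1)*(t + 3)*(t - 4)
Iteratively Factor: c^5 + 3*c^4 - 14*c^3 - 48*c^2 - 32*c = (c - 4)*(c^4 + 7*c^3 + 14*c^2 + 8*c) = (c - 4)*(c + 4)*(c^3 + 3*c^2 + 2*c) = (c - 4)*(c + 1)*(c + 4)*(c^2 + 2*c) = (c - 4)*(c + 1)*(c + 2)*(c + 4)*(c)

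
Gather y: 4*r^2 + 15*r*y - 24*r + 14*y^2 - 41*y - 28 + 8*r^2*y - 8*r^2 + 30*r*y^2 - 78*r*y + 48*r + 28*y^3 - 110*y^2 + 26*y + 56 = -4*r^2 + 24*r + 28*y^3 + y^2*(30*r - 96) + y*(8*r^2 - 63*r - 15) + 28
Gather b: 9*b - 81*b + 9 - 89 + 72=-72*b - 8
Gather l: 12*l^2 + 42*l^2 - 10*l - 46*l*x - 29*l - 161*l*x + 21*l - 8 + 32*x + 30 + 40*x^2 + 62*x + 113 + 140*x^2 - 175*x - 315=54*l^2 + l*(-207*x - 18) + 180*x^2 - 81*x - 180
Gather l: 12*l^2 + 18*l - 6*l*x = 12*l^2 + l*(18 - 6*x)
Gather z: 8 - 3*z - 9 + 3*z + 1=0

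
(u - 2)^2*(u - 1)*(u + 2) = u^4 - 3*u^3 - 2*u^2 + 12*u - 8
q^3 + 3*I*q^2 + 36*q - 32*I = (q - 4*I)*(q - I)*(q + 8*I)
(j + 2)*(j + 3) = j^2 + 5*j + 6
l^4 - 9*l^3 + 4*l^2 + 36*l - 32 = (l - 8)*(l - 2)*(l - 1)*(l + 2)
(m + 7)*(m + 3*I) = m^2 + 7*m + 3*I*m + 21*I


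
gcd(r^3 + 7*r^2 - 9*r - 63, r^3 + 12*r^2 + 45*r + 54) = r + 3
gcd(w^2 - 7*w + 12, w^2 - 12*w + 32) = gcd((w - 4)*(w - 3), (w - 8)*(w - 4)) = w - 4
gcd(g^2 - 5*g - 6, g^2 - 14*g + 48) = g - 6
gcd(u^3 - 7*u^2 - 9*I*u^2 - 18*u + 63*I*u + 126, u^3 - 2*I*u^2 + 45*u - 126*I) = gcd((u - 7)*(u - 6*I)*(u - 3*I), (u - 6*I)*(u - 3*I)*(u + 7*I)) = u^2 - 9*I*u - 18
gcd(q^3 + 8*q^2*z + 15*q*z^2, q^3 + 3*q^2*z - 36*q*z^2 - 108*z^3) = q + 3*z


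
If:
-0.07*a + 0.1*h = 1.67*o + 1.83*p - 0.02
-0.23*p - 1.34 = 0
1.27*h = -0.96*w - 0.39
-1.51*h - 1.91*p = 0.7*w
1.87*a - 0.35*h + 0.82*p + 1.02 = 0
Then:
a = 5.67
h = 19.54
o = 7.33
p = -5.83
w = -26.26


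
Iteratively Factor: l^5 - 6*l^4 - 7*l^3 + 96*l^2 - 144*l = (l)*(l^4 - 6*l^3 - 7*l^2 + 96*l - 144) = l*(l - 4)*(l^3 - 2*l^2 - 15*l + 36) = l*(l - 4)*(l - 3)*(l^2 + l - 12) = l*(l - 4)*(l - 3)^2*(l + 4)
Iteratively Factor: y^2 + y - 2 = (y + 2)*(y - 1)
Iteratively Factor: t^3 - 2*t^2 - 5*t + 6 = (t - 3)*(t^2 + t - 2) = (t - 3)*(t + 2)*(t - 1)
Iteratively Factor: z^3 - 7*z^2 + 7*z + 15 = (z - 5)*(z^2 - 2*z - 3) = (z - 5)*(z - 3)*(z + 1)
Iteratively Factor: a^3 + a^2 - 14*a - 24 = (a + 3)*(a^2 - 2*a - 8) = (a + 2)*(a + 3)*(a - 4)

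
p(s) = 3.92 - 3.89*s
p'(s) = -3.89000000000000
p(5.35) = -16.89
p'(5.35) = -3.89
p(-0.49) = 5.83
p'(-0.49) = -3.89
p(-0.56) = 6.10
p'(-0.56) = -3.89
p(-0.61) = 6.29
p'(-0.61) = -3.89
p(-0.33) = 5.20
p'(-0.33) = -3.89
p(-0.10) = 4.31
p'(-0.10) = -3.89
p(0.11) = 3.49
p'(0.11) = -3.89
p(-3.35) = 16.95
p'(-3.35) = -3.89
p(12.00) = -42.76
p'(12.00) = -3.89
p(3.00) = -7.75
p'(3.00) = -3.89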